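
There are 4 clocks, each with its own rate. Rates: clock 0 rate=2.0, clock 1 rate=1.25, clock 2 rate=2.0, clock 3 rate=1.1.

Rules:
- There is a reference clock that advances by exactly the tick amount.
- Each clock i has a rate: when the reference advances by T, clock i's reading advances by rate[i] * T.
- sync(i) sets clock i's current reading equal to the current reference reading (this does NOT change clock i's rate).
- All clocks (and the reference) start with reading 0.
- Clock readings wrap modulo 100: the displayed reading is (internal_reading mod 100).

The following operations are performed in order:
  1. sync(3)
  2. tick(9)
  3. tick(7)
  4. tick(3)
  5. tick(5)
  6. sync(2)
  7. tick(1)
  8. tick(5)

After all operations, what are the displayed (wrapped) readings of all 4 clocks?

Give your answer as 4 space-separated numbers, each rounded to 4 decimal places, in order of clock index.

After op 1 sync(3): ref=0.0000 raw=[0.0000 0.0000 0.0000 0.0000]
After op 2 tick(9): ref=9.0000 raw=[18.0000 11.2500 18.0000 9.9000]
After op 3 tick(7): ref=16.0000 raw=[32.0000 20.0000 32.0000 17.6000]
After op 4 tick(3): ref=19.0000 raw=[38.0000 23.7500 38.0000 20.9000]
After op 5 tick(5): ref=24.0000 raw=[48.0000 30.0000 48.0000 26.4000]
After op 6 sync(2): ref=24.0000 raw=[48.0000 30.0000 24.0000 26.4000]
After op 7 tick(1): ref=25.0000 raw=[50.0000 31.2500 26.0000 27.5000]
After op 8 tick(5): ref=30.0000 raw=[60.0000 37.5000 36.0000 33.0000]
Wrap final raw readings (mod 100): 60.0000 mod 100 = 60.0000; 37.5000 mod 100 = 37.5000; 36.0000 mod 100 = 36.0000; 33.0000 mod 100 = 33.0000

Answer: 60.0000 37.5000 36.0000 33.0000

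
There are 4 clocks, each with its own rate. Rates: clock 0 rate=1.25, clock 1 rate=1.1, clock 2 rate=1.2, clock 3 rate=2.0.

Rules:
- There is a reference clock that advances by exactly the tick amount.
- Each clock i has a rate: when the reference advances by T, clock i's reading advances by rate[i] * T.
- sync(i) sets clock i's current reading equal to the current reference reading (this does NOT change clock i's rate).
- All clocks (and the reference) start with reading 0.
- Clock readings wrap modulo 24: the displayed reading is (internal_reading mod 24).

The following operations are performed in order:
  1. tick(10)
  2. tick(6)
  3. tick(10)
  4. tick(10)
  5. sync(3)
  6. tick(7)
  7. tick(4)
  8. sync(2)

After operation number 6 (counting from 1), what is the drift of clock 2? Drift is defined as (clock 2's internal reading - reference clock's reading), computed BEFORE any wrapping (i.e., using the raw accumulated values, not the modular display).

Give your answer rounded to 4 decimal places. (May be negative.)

Answer: 8.6000

Derivation:
After op 1 tick(10): ref=10.0000 raw=[12.5000 11.0000 12.0000 20.0000]
After op 2 tick(6): ref=16.0000 raw=[20.0000 17.6000 19.2000 32.0000]
After op 3 tick(10): ref=26.0000 raw=[32.5000 28.6000 31.2000 52.0000]
After op 4 tick(10): ref=36.0000 raw=[45.0000 39.6000 43.2000 72.0000]
After op 5 sync(3): ref=36.0000 raw=[45.0000 39.6000 43.2000 36.0000]
After op 6 tick(7): ref=43.0000 raw=[53.7500 47.3000 51.6000 50.0000]
Drift of clock 2 after op 6: 51.6000 - 43.0000 = 8.6000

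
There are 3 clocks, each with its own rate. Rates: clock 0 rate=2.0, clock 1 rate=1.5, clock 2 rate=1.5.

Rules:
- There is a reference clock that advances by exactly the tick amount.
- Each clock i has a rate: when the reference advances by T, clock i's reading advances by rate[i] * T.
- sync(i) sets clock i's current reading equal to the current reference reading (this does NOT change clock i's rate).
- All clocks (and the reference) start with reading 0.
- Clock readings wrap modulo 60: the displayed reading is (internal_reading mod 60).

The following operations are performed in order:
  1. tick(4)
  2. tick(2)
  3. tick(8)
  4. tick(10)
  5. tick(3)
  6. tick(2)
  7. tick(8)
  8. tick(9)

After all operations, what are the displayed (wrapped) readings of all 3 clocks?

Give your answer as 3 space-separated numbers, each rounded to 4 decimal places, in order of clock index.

Answer: 32.0000 9.0000 9.0000

Derivation:
After op 1 tick(4): ref=4.0000 raw=[8.0000 6.0000 6.0000]
After op 2 tick(2): ref=6.0000 raw=[12.0000 9.0000 9.0000]
After op 3 tick(8): ref=14.0000 raw=[28.0000 21.0000 21.0000]
After op 4 tick(10): ref=24.0000 raw=[48.0000 36.0000 36.0000]
After op 5 tick(3): ref=27.0000 raw=[54.0000 40.5000 40.5000]
After op 6 tick(2): ref=29.0000 raw=[58.0000 43.5000 43.5000]
After op 7 tick(8): ref=37.0000 raw=[74.0000 55.5000 55.5000]
After op 8 tick(9): ref=46.0000 raw=[92.0000 69.0000 69.0000]
Wrap final raw readings (mod 60): 92.0000 mod 60 = 32.0000; 69.0000 mod 60 = 9.0000; 69.0000 mod 60 = 9.0000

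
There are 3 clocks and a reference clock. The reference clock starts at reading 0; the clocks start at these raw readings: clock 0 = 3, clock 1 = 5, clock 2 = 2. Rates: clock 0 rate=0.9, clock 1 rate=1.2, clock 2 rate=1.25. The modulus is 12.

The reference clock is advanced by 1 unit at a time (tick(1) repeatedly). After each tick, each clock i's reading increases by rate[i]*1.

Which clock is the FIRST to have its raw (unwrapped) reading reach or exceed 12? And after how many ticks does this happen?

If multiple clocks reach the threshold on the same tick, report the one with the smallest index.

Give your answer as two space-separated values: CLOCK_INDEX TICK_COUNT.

Answer: 1 6

Derivation:
clock 0: start=3, rate=0.9, needs 12-3 = 9; ticks = ceil(9/0.9) = ceil(10.0000) = 10; reading at tick 10 = 3 + 0.9*10 = 12.0000
clock 1: start=5, rate=1.2, needs 12-5 = 7; ticks = ceil(7/1.2) = ceil(5.8333) = 6; reading at tick 6 = 5 + 1.2*6 = 12.2000
clock 2: start=2, rate=1.25, needs 12-2 = 10; ticks = ceil(10/1.25) = ceil(8.0000) = 8; reading at tick 8 = 2 + 1.25*8 = 12.0000
Minimum tick count = 6; winners = [1]; smallest index = 1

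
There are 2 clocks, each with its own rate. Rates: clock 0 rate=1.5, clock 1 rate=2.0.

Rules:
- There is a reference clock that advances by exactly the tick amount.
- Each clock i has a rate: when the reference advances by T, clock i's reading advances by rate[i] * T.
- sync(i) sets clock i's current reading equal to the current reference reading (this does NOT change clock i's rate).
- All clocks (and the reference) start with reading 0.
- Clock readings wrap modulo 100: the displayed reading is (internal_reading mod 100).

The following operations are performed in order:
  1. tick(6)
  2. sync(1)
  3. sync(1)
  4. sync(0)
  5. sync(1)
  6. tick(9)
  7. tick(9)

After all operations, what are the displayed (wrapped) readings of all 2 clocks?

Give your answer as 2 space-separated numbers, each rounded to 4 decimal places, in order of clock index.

After op 1 tick(6): ref=6.0000 raw=[9.0000 12.0000]
After op 2 sync(1): ref=6.0000 raw=[9.0000 6.0000]
After op 3 sync(1): ref=6.0000 raw=[9.0000 6.0000]
After op 4 sync(0): ref=6.0000 raw=[6.0000 6.0000]
After op 5 sync(1): ref=6.0000 raw=[6.0000 6.0000]
After op 6 tick(9): ref=15.0000 raw=[19.5000 24.0000]
After op 7 tick(9): ref=24.0000 raw=[33.0000 42.0000]
Wrap final raw readings (mod 100): 33.0000 mod 100 = 33.0000; 42.0000 mod 100 = 42.0000

Answer: 33.0000 42.0000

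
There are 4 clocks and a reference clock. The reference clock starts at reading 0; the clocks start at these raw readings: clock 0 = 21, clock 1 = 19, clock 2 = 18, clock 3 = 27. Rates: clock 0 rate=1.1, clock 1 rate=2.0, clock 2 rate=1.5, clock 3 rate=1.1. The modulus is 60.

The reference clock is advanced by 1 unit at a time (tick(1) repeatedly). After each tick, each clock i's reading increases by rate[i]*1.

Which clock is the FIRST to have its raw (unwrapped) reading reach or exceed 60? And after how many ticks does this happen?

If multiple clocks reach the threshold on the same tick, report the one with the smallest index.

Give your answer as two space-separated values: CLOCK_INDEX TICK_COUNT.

Answer: 1 21

Derivation:
clock 0: start=21, rate=1.1, needs 60-21 = 39; ticks = ceil(39/1.1) = ceil(35.4545) = 36; reading at tick 36 = 21 + 1.1*36 = 60.6000
clock 1: start=19, rate=2.0, needs 60-19 = 41; ticks = ceil(41/2.0) = ceil(20.5000) = 21; reading at tick 21 = 19 + 2.0*21 = 61.0000
clock 2: start=18, rate=1.5, needs 60-18 = 42; ticks = ceil(42/1.5) = ceil(28.0000) = 28; reading at tick 28 = 18 + 1.5*28 = 60.0000
clock 3: start=27, rate=1.1, needs 60-27 = 33; ticks = ceil(33/1.1) = ceil(30.0000) = 30; reading at tick 30 = 27 + 1.1*30 = 60.0000
Minimum tick count = 21; winners = [1]; smallest index = 1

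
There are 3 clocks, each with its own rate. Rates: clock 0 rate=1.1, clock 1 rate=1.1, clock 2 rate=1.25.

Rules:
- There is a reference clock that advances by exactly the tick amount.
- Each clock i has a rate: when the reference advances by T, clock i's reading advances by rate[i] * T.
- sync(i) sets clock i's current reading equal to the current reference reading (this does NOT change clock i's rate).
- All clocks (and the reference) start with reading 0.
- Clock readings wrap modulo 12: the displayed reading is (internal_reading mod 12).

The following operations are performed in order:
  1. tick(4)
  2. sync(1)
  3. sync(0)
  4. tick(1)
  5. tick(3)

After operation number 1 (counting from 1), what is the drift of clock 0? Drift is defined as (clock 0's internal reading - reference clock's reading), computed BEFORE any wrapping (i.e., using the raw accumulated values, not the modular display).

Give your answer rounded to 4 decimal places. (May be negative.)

Answer: 0.4000

Derivation:
After op 1 tick(4): ref=4.0000 raw=[4.4000 4.4000 5.0000]
Drift of clock 0 after op 1: 4.4000 - 4.0000 = 0.4000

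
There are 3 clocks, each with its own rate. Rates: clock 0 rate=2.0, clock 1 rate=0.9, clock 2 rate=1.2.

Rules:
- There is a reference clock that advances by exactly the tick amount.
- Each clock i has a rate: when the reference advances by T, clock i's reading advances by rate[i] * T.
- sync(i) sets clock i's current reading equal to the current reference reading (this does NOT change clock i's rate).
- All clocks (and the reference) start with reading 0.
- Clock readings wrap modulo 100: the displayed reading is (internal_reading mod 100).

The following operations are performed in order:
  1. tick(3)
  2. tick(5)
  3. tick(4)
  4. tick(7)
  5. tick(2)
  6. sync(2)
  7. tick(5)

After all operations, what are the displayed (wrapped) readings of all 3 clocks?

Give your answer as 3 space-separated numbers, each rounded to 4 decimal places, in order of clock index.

After op 1 tick(3): ref=3.0000 raw=[6.0000 2.7000 3.6000]
After op 2 tick(5): ref=8.0000 raw=[16.0000 7.2000 9.6000]
After op 3 tick(4): ref=12.0000 raw=[24.0000 10.8000 14.4000]
After op 4 tick(7): ref=19.0000 raw=[38.0000 17.1000 22.8000]
After op 5 tick(2): ref=21.0000 raw=[42.0000 18.9000 25.2000]
After op 6 sync(2): ref=21.0000 raw=[42.0000 18.9000 21.0000]
After op 7 tick(5): ref=26.0000 raw=[52.0000 23.4000 27.0000]
Wrap final raw readings (mod 100): 52.0000 mod 100 = 52.0000; 23.4000 mod 100 = 23.4000; 27.0000 mod 100 = 27.0000

Answer: 52.0000 23.4000 27.0000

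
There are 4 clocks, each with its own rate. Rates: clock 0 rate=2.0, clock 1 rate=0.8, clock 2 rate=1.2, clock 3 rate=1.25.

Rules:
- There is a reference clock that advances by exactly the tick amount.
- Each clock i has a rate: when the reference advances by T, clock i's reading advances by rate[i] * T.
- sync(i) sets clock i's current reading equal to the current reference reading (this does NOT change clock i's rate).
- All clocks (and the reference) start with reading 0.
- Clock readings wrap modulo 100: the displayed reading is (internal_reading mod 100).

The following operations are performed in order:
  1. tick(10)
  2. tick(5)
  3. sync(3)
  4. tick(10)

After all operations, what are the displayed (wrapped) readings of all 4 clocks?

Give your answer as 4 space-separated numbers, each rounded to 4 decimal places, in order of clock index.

After op 1 tick(10): ref=10.0000 raw=[20.0000 8.0000 12.0000 12.5000]
After op 2 tick(5): ref=15.0000 raw=[30.0000 12.0000 18.0000 18.7500]
After op 3 sync(3): ref=15.0000 raw=[30.0000 12.0000 18.0000 15.0000]
After op 4 tick(10): ref=25.0000 raw=[50.0000 20.0000 30.0000 27.5000]
Wrap final raw readings (mod 100): 50.0000 mod 100 = 50.0000; 20.0000 mod 100 = 20.0000; 30.0000 mod 100 = 30.0000; 27.5000 mod 100 = 27.5000

Answer: 50.0000 20.0000 30.0000 27.5000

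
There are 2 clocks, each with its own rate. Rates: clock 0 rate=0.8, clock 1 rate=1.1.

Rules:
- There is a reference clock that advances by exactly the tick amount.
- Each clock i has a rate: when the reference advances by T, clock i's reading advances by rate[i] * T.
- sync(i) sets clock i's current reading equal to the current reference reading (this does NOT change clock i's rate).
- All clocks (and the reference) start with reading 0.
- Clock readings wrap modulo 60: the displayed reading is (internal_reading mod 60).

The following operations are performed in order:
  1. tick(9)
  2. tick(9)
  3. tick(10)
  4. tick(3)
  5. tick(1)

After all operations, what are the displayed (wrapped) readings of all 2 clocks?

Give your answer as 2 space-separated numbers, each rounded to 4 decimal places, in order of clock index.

After op 1 tick(9): ref=9.0000 raw=[7.2000 9.9000]
After op 2 tick(9): ref=18.0000 raw=[14.4000 19.8000]
After op 3 tick(10): ref=28.0000 raw=[22.4000 30.8000]
After op 4 tick(3): ref=31.0000 raw=[24.8000 34.1000]
After op 5 tick(1): ref=32.0000 raw=[25.6000 35.2000]
Wrap final raw readings (mod 60): 25.6000 mod 60 = 25.6000; 35.2000 mod 60 = 35.2000

Answer: 25.6000 35.2000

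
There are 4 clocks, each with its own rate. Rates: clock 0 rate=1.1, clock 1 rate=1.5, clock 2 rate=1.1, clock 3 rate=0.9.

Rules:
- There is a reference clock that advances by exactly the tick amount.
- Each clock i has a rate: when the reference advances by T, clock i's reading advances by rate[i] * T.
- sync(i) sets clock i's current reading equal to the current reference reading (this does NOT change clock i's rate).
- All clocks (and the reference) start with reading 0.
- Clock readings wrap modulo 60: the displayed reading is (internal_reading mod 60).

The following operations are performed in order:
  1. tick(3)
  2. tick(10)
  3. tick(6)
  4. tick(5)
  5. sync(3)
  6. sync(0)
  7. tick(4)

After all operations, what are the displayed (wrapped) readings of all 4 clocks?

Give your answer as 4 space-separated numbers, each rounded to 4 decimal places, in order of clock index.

Answer: 28.4000 42.0000 30.8000 27.6000

Derivation:
After op 1 tick(3): ref=3.0000 raw=[3.3000 4.5000 3.3000 2.7000]
After op 2 tick(10): ref=13.0000 raw=[14.3000 19.5000 14.3000 11.7000]
After op 3 tick(6): ref=19.0000 raw=[20.9000 28.5000 20.9000 17.1000]
After op 4 tick(5): ref=24.0000 raw=[26.4000 36.0000 26.4000 21.6000]
After op 5 sync(3): ref=24.0000 raw=[26.4000 36.0000 26.4000 24.0000]
After op 6 sync(0): ref=24.0000 raw=[24.0000 36.0000 26.4000 24.0000]
After op 7 tick(4): ref=28.0000 raw=[28.4000 42.0000 30.8000 27.6000]
Wrap final raw readings (mod 60): 28.4000 mod 60 = 28.4000; 42.0000 mod 60 = 42.0000; 30.8000 mod 60 = 30.8000; 27.6000 mod 60 = 27.6000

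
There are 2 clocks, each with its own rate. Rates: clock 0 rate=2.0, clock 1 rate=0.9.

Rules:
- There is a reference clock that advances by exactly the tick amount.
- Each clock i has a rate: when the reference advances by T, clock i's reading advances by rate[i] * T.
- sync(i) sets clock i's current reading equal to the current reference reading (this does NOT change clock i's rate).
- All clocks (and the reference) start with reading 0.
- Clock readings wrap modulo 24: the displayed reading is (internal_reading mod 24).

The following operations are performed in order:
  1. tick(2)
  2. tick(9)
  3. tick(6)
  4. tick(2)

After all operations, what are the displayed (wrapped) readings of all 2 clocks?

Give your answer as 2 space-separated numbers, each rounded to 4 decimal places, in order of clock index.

Answer: 14.0000 17.1000

Derivation:
After op 1 tick(2): ref=2.0000 raw=[4.0000 1.8000]
After op 2 tick(9): ref=11.0000 raw=[22.0000 9.9000]
After op 3 tick(6): ref=17.0000 raw=[34.0000 15.3000]
After op 4 tick(2): ref=19.0000 raw=[38.0000 17.1000]
Wrap final raw readings (mod 24): 38.0000 mod 24 = 14.0000; 17.1000 mod 24 = 17.1000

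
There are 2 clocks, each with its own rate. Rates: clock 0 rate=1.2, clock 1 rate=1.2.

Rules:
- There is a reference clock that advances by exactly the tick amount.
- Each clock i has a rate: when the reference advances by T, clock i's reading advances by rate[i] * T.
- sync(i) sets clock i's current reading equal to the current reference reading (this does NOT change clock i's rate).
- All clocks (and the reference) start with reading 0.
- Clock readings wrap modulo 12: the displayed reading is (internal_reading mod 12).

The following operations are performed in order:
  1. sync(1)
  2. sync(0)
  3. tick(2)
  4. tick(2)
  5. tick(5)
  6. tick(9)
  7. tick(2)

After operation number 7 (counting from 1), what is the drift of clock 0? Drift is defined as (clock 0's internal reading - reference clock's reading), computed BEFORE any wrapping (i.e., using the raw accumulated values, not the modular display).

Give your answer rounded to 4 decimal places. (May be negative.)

After op 1 sync(1): ref=0.0000 raw=[0.0000 0.0000]
After op 2 sync(0): ref=0.0000 raw=[0.0000 0.0000]
After op 3 tick(2): ref=2.0000 raw=[2.4000 2.4000]
After op 4 tick(2): ref=4.0000 raw=[4.8000 4.8000]
After op 5 tick(5): ref=9.0000 raw=[10.8000 10.8000]
After op 6 tick(9): ref=18.0000 raw=[21.6000 21.6000]
After op 7 tick(2): ref=20.0000 raw=[24.0000 24.0000]
Drift of clock 0 after op 7: 24.0000 - 20.0000 = 4.0000

Answer: 4.0000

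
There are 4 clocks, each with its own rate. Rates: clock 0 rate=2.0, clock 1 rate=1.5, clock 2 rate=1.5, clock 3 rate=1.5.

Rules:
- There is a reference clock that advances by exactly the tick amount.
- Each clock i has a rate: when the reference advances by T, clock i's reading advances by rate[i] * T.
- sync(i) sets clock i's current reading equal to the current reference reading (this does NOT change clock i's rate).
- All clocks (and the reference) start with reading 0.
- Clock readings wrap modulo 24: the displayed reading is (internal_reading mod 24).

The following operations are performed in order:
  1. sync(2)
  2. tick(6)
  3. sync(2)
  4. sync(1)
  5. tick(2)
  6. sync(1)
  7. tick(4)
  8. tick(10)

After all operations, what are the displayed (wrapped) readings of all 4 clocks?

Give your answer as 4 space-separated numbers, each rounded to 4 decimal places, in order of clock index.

After op 1 sync(2): ref=0.0000 raw=[0.0000 0.0000 0.0000 0.0000]
After op 2 tick(6): ref=6.0000 raw=[12.0000 9.0000 9.0000 9.0000]
After op 3 sync(2): ref=6.0000 raw=[12.0000 9.0000 6.0000 9.0000]
After op 4 sync(1): ref=6.0000 raw=[12.0000 6.0000 6.0000 9.0000]
After op 5 tick(2): ref=8.0000 raw=[16.0000 9.0000 9.0000 12.0000]
After op 6 sync(1): ref=8.0000 raw=[16.0000 8.0000 9.0000 12.0000]
After op 7 tick(4): ref=12.0000 raw=[24.0000 14.0000 15.0000 18.0000]
After op 8 tick(10): ref=22.0000 raw=[44.0000 29.0000 30.0000 33.0000]
Wrap final raw readings (mod 24): 44.0000 mod 24 = 20.0000; 29.0000 mod 24 = 5.0000; 30.0000 mod 24 = 6.0000; 33.0000 mod 24 = 9.0000

Answer: 20.0000 5.0000 6.0000 9.0000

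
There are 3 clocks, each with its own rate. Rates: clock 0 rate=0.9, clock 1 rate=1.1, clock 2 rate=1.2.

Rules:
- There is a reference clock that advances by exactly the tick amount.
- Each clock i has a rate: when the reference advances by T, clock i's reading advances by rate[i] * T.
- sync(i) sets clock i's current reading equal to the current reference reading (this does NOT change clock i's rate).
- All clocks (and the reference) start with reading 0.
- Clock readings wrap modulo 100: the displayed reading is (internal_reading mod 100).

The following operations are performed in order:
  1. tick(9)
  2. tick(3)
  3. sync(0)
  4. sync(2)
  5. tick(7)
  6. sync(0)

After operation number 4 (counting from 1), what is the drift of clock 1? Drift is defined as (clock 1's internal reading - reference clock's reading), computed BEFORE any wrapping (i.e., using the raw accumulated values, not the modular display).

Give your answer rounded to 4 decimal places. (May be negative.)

After op 1 tick(9): ref=9.0000 raw=[8.1000 9.9000 10.8000]
After op 2 tick(3): ref=12.0000 raw=[10.8000 13.2000 14.4000]
After op 3 sync(0): ref=12.0000 raw=[12.0000 13.2000 14.4000]
After op 4 sync(2): ref=12.0000 raw=[12.0000 13.2000 12.0000]
Drift of clock 1 after op 4: 13.2000 - 12.0000 = 1.2000

Answer: 1.2000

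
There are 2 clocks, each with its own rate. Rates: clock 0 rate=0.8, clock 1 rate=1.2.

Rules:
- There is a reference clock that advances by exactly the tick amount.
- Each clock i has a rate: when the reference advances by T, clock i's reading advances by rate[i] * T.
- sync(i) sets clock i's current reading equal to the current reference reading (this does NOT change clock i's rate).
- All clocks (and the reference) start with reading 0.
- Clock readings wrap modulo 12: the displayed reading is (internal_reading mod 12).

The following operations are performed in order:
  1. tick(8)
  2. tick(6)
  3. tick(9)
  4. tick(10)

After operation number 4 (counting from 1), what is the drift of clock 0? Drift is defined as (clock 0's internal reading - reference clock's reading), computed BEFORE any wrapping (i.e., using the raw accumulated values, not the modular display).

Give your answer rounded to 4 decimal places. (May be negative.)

Answer: -6.6000

Derivation:
After op 1 tick(8): ref=8.0000 raw=[6.4000 9.6000]
After op 2 tick(6): ref=14.0000 raw=[11.2000 16.8000]
After op 3 tick(9): ref=23.0000 raw=[18.4000 27.6000]
After op 4 tick(10): ref=33.0000 raw=[26.4000 39.6000]
Drift of clock 0 after op 4: 26.4000 - 33.0000 = -6.6000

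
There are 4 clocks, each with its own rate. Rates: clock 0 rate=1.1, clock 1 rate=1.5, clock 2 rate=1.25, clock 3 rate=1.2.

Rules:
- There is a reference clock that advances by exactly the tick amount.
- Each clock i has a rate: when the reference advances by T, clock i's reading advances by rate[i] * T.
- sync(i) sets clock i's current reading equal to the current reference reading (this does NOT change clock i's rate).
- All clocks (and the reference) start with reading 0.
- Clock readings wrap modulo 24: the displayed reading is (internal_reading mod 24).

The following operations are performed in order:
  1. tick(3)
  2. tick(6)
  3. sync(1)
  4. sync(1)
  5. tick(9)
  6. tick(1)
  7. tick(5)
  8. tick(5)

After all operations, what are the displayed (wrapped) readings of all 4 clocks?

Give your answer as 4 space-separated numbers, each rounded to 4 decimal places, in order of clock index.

Answer: 7.9000 15.0000 12.2500 10.8000

Derivation:
After op 1 tick(3): ref=3.0000 raw=[3.3000 4.5000 3.7500 3.6000]
After op 2 tick(6): ref=9.0000 raw=[9.9000 13.5000 11.2500 10.8000]
After op 3 sync(1): ref=9.0000 raw=[9.9000 9.0000 11.2500 10.8000]
After op 4 sync(1): ref=9.0000 raw=[9.9000 9.0000 11.2500 10.8000]
After op 5 tick(9): ref=18.0000 raw=[19.8000 22.5000 22.5000 21.6000]
After op 6 tick(1): ref=19.0000 raw=[20.9000 24.0000 23.7500 22.8000]
After op 7 tick(5): ref=24.0000 raw=[26.4000 31.5000 30.0000 28.8000]
After op 8 tick(5): ref=29.0000 raw=[31.9000 39.0000 36.2500 34.8000]
Wrap final raw readings (mod 24): 31.9000 mod 24 = 7.9000; 39.0000 mod 24 = 15.0000; 36.2500 mod 24 = 12.2500; 34.8000 mod 24 = 10.8000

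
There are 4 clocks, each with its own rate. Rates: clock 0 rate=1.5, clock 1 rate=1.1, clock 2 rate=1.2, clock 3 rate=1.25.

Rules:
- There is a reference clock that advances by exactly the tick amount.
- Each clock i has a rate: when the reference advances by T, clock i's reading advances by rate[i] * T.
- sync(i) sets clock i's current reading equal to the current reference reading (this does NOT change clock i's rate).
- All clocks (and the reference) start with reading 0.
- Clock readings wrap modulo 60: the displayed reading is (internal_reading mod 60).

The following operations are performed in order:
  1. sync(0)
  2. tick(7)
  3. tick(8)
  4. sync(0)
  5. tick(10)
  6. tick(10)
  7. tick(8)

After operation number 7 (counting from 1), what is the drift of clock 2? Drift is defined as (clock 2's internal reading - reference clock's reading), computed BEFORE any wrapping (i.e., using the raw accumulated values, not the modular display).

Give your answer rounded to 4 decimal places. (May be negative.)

Answer: 8.6000

Derivation:
After op 1 sync(0): ref=0.0000 raw=[0.0000 0.0000 0.0000 0.0000]
After op 2 tick(7): ref=7.0000 raw=[10.5000 7.7000 8.4000 8.7500]
After op 3 tick(8): ref=15.0000 raw=[22.5000 16.5000 18.0000 18.7500]
After op 4 sync(0): ref=15.0000 raw=[15.0000 16.5000 18.0000 18.7500]
After op 5 tick(10): ref=25.0000 raw=[30.0000 27.5000 30.0000 31.2500]
After op 6 tick(10): ref=35.0000 raw=[45.0000 38.5000 42.0000 43.7500]
After op 7 tick(8): ref=43.0000 raw=[57.0000 47.3000 51.6000 53.7500]
Drift of clock 2 after op 7: 51.6000 - 43.0000 = 8.6000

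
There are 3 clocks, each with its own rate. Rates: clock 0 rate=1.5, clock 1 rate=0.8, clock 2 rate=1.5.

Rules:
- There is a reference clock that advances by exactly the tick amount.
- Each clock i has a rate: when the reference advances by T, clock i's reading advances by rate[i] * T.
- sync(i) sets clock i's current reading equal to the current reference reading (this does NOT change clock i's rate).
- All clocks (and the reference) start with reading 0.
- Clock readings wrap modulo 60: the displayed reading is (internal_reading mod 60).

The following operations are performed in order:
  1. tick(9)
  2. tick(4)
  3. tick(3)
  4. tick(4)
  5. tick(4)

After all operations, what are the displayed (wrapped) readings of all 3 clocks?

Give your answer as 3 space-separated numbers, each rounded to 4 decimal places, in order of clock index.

After op 1 tick(9): ref=9.0000 raw=[13.5000 7.2000 13.5000]
After op 2 tick(4): ref=13.0000 raw=[19.5000 10.4000 19.5000]
After op 3 tick(3): ref=16.0000 raw=[24.0000 12.8000 24.0000]
After op 4 tick(4): ref=20.0000 raw=[30.0000 16.0000 30.0000]
After op 5 tick(4): ref=24.0000 raw=[36.0000 19.2000 36.0000]
Wrap final raw readings (mod 60): 36.0000 mod 60 = 36.0000; 19.2000 mod 60 = 19.2000; 36.0000 mod 60 = 36.0000

Answer: 36.0000 19.2000 36.0000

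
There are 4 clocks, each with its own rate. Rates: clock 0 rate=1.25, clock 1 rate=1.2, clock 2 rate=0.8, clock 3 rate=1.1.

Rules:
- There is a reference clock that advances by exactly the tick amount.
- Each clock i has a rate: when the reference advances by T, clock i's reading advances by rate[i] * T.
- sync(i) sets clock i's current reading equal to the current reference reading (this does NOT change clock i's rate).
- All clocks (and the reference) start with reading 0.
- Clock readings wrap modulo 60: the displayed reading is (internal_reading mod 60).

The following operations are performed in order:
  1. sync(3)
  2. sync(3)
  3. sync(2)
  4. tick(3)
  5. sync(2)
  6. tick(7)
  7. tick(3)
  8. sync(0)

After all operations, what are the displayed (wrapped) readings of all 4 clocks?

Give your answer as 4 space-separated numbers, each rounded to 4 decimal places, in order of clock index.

Answer: 13.0000 15.6000 11.0000 14.3000

Derivation:
After op 1 sync(3): ref=0.0000 raw=[0.0000 0.0000 0.0000 0.0000]
After op 2 sync(3): ref=0.0000 raw=[0.0000 0.0000 0.0000 0.0000]
After op 3 sync(2): ref=0.0000 raw=[0.0000 0.0000 0.0000 0.0000]
After op 4 tick(3): ref=3.0000 raw=[3.7500 3.6000 2.4000 3.3000]
After op 5 sync(2): ref=3.0000 raw=[3.7500 3.6000 3.0000 3.3000]
After op 6 tick(7): ref=10.0000 raw=[12.5000 12.0000 8.6000 11.0000]
After op 7 tick(3): ref=13.0000 raw=[16.2500 15.6000 11.0000 14.3000]
After op 8 sync(0): ref=13.0000 raw=[13.0000 15.6000 11.0000 14.3000]
Wrap final raw readings (mod 60): 13.0000 mod 60 = 13.0000; 15.6000 mod 60 = 15.6000; 11.0000 mod 60 = 11.0000; 14.3000 mod 60 = 14.3000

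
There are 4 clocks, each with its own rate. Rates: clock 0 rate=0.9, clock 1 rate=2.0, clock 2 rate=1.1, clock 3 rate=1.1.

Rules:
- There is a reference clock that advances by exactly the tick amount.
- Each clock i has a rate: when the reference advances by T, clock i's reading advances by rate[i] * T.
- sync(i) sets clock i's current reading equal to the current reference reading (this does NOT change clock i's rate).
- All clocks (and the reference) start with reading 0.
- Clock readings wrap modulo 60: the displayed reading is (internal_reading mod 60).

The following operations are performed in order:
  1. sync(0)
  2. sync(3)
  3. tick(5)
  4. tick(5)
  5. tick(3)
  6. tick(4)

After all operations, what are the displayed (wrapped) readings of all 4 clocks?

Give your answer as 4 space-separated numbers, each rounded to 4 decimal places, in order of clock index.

Answer: 15.3000 34.0000 18.7000 18.7000

Derivation:
After op 1 sync(0): ref=0.0000 raw=[0.0000 0.0000 0.0000 0.0000]
After op 2 sync(3): ref=0.0000 raw=[0.0000 0.0000 0.0000 0.0000]
After op 3 tick(5): ref=5.0000 raw=[4.5000 10.0000 5.5000 5.5000]
After op 4 tick(5): ref=10.0000 raw=[9.0000 20.0000 11.0000 11.0000]
After op 5 tick(3): ref=13.0000 raw=[11.7000 26.0000 14.3000 14.3000]
After op 6 tick(4): ref=17.0000 raw=[15.3000 34.0000 18.7000 18.7000]
Wrap final raw readings (mod 60): 15.3000 mod 60 = 15.3000; 34.0000 mod 60 = 34.0000; 18.7000 mod 60 = 18.7000; 18.7000 mod 60 = 18.7000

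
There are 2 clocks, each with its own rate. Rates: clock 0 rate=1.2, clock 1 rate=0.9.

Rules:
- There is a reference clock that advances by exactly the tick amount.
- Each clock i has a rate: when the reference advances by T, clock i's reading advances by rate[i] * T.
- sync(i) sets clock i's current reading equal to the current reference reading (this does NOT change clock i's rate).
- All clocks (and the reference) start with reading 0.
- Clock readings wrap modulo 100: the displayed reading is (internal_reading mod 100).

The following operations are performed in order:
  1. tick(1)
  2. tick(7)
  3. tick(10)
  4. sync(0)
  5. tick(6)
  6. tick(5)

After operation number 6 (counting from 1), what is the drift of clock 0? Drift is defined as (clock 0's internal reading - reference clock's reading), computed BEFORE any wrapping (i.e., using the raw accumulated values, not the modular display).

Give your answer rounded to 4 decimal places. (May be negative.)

Answer: 2.2000

Derivation:
After op 1 tick(1): ref=1.0000 raw=[1.2000 0.9000]
After op 2 tick(7): ref=8.0000 raw=[9.6000 7.2000]
After op 3 tick(10): ref=18.0000 raw=[21.6000 16.2000]
After op 4 sync(0): ref=18.0000 raw=[18.0000 16.2000]
After op 5 tick(6): ref=24.0000 raw=[25.2000 21.6000]
After op 6 tick(5): ref=29.0000 raw=[31.2000 26.1000]
Drift of clock 0 after op 6: 31.2000 - 29.0000 = 2.2000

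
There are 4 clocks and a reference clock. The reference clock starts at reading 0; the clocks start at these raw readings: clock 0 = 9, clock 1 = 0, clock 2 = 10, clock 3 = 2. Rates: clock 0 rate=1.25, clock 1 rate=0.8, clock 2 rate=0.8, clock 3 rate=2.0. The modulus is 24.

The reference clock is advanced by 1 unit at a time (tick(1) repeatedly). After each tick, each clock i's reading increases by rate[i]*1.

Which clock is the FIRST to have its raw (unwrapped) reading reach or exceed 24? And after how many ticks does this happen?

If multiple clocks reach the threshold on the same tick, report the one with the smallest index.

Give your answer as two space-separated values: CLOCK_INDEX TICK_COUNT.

clock 0: start=9, rate=1.25, needs 24-9 = 15; ticks = ceil(15/1.25) = ceil(12.0000) = 12; reading at tick 12 = 9 + 1.25*12 = 24.0000
clock 1: start=0, rate=0.8, needs 24-0 = 24; ticks = ceil(24/0.8) = ceil(30.0000) = 30; reading at tick 30 = 0 + 0.8*30 = 24.0000
clock 2: start=10, rate=0.8, needs 24-10 = 14; ticks = ceil(14/0.8) = ceil(17.5000) = 18; reading at tick 18 = 10 + 0.8*18 = 24.4000
clock 3: start=2, rate=2.0, needs 24-2 = 22; ticks = ceil(22/2.0) = ceil(11.0000) = 11; reading at tick 11 = 2 + 2.0*11 = 24.0000
Minimum tick count = 11; winners = [3]; smallest index = 3

Answer: 3 11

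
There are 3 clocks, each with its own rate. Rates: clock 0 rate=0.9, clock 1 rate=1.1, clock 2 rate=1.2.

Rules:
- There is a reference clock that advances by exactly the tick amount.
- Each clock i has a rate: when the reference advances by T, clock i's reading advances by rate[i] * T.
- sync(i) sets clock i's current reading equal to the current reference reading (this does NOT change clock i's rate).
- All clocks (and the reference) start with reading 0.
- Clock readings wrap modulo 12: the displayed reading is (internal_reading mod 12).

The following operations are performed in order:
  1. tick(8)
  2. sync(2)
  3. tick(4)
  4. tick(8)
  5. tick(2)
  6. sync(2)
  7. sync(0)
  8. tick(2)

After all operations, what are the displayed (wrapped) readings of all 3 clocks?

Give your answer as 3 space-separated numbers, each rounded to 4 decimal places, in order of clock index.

After op 1 tick(8): ref=8.0000 raw=[7.2000 8.8000 9.6000]
After op 2 sync(2): ref=8.0000 raw=[7.2000 8.8000 8.0000]
After op 3 tick(4): ref=12.0000 raw=[10.8000 13.2000 12.8000]
After op 4 tick(8): ref=20.0000 raw=[18.0000 22.0000 22.4000]
After op 5 tick(2): ref=22.0000 raw=[19.8000 24.2000 24.8000]
After op 6 sync(2): ref=22.0000 raw=[19.8000 24.2000 22.0000]
After op 7 sync(0): ref=22.0000 raw=[22.0000 24.2000 22.0000]
After op 8 tick(2): ref=24.0000 raw=[23.8000 26.4000 24.4000]
Wrap final raw readings (mod 12): 23.8000 mod 12 = 11.8000; 26.4000 mod 12 = 2.4000; 24.4000 mod 12 = 0.4000

Answer: 11.8000 2.4000 0.4000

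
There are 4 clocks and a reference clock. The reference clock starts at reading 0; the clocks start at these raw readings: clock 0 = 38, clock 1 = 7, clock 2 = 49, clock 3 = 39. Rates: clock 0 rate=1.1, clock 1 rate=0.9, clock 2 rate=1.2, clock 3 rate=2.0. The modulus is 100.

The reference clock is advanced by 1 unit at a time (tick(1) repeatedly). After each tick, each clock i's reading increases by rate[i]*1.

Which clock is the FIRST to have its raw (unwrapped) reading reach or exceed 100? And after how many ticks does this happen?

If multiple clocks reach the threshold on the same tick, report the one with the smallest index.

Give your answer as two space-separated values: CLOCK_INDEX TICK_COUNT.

clock 0: start=38, rate=1.1, needs 100-38 = 62; ticks = ceil(62/1.1) = ceil(56.3636) = 57; reading at tick 57 = 38 + 1.1*57 = 100.7000
clock 1: start=7, rate=0.9, needs 100-7 = 93; ticks = ceil(93/0.9) = ceil(103.3333) = 104; reading at tick 104 = 7 + 0.9*104 = 100.6000
clock 2: start=49, rate=1.2, needs 100-49 = 51; ticks = ceil(51/1.2) = ceil(42.5000) = 43; reading at tick 43 = 49 + 1.2*43 = 100.6000
clock 3: start=39, rate=2.0, needs 100-39 = 61; ticks = ceil(61/2.0) = ceil(30.5000) = 31; reading at tick 31 = 39 + 2.0*31 = 101.0000
Minimum tick count = 31; winners = [3]; smallest index = 3

Answer: 3 31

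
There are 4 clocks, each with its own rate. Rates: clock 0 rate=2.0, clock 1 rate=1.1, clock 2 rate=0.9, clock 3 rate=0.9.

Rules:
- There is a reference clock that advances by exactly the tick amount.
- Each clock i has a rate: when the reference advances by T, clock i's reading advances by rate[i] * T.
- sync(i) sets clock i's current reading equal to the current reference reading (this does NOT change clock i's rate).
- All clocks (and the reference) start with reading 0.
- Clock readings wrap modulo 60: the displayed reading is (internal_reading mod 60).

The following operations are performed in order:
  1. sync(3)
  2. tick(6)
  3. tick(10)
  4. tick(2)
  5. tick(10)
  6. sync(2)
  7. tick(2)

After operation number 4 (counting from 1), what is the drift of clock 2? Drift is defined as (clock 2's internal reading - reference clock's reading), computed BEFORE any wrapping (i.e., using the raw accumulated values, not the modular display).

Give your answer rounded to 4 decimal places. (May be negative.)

After op 1 sync(3): ref=0.0000 raw=[0.0000 0.0000 0.0000 0.0000]
After op 2 tick(6): ref=6.0000 raw=[12.0000 6.6000 5.4000 5.4000]
After op 3 tick(10): ref=16.0000 raw=[32.0000 17.6000 14.4000 14.4000]
After op 4 tick(2): ref=18.0000 raw=[36.0000 19.8000 16.2000 16.2000]
Drift of clock 2 after op 4: 16.2000 - 18.0000 = -1.8000

Answer: -1.8000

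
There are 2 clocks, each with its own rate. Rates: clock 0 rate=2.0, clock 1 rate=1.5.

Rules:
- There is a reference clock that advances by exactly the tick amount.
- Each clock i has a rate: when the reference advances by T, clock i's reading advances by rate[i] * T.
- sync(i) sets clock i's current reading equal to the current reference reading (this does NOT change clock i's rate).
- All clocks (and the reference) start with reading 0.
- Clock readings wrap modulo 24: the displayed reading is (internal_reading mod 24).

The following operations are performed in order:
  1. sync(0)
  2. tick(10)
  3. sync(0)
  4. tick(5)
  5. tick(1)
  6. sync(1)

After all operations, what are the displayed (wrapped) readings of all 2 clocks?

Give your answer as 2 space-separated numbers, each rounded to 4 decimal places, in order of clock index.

After op 1 sync(0): ref=0.0000 raw=[0.0000 0.0000]
After op 2 tick(10): ref=10.0000 raw=[20.0000 15.0000]
After op 3 sync(0): ref=10.0000 raw=[10.0000 15.0000]
After op 4 tick(5): ref=15.0000 raw=[20.0000 22.5000]
After op 5 tick(1): ref=16.0000 raw=[22.0000 24.0000]
After op 6 sync(1): ref=16.0000 raw=[22.0000 16.0000]
Wrap final raw readings (mod 24): 22.0000 mod 24 = 22.0000; 16.0000 mod 24 = 16.0000

Answer: 22.0000 16.0000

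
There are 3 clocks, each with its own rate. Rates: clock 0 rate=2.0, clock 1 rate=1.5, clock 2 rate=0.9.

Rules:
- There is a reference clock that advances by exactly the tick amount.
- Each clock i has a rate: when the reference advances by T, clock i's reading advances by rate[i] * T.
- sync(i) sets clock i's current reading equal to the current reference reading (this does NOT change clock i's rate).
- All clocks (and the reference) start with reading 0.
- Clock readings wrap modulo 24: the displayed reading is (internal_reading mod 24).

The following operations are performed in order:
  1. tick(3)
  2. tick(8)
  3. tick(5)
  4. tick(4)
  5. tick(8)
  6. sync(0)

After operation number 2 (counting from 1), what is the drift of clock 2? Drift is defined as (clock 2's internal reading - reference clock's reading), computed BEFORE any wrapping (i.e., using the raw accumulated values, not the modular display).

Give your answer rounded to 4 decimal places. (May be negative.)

After op 1 tick(3): ref=3.0000 raw=[6.0000 4.5000 2.7000]
After op 2 tick(8): ref=11.0000 raw=[22.0000 16.5000 9.9000]
Drift of clock 2 after op 2: 9.9000 - 11.0000 = -1.1000

Answer: -1.1000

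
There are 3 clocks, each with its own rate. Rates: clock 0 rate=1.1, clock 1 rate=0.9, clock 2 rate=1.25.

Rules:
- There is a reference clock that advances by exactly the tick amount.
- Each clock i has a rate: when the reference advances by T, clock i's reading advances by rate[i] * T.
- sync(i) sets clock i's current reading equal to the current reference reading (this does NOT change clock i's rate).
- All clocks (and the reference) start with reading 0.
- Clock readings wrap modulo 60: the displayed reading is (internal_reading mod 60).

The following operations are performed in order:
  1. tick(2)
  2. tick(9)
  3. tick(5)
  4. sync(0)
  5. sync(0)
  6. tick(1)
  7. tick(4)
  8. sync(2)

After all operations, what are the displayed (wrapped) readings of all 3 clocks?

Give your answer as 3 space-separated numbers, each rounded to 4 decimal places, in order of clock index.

After op 1 tick(2): ref=2.0000 raw=[2.2000 1.8000 2.5000]
After op 2 tick(9): ref=11.0000 raw=[12.1000 9.9000 13.7500]
After op 3 tick(5): ref=16.0000 raw=[17.6000 14.4000 20.0000]
After op 4 sync(0): ref=16.0000 raw=[16.0000 14.4000 20.0000]
After op 5 sync(0): ref=16.0000 raw=[16.0000 14.4000 20.0000]
After op 6 tick(1): ref=17.0000 raw=[17.1000 15.3000 21.2500]
After op 7 tick(4): ref=21.0000 raw=[21.5000 18.9000 26.2500]
After op 8 sync(2): ref=21.0000 raw=[21.5000 18.9000 21.0000]
Wrap final raw readings (mod 60): 21.5000 mod 60 = 21.5000; 18.9000 mod 60 = 18.9000; 21.0000 mod 60 = 21.0000

Answer: 21.5000 18.9000 21.0000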